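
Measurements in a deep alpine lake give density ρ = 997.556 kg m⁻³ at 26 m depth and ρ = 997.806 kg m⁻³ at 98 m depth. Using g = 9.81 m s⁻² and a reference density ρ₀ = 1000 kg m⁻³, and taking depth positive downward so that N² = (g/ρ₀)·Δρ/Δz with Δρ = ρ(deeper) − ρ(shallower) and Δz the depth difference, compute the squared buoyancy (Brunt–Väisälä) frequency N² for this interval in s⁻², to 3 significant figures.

3.41 × 10⁻⁵ s⁻²

Δρ = 997.806 − 997.556 = 0.250 kg m⁻³ over Δz = 98 − 26 = 72 m.
N² = (9.81/1000) × (0.250/72) = 3.4063 × 10⁻⁵ s⁻² ≈ 3.41 × 10⁻⁵ s⁻².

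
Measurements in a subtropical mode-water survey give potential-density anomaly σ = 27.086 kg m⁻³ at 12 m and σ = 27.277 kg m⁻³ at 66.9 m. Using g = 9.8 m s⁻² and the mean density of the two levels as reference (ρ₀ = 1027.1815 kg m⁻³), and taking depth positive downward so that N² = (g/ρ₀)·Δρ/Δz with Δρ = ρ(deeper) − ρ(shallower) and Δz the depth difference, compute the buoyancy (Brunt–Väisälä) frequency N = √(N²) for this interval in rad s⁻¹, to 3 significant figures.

Δρ = 1027.277 − 1027.086 = 0.191 kg m⁻³ over Δz = 66.9 − 12 = 54.9 m.
N² = (9.8/1027.1815) × (0.191/54.9) = 3.3192 × 10⁻⁵ s⁻².
N = √(3.3192 × 10⁻⁵) = 5.7612 × 10⁻³ rad s⁻¹ ≈ 5.76 × 10⁻³ rad s⁻¹.

5.76 × 10⁻³ rad s⁻¹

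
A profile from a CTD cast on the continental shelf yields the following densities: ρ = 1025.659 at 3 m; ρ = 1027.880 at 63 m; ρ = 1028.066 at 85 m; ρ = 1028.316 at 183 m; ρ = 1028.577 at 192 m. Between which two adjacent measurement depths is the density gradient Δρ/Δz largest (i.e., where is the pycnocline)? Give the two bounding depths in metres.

Compute the density gradient over each adjacent pair:
  3–63 m: Δρ/Δz = 2.221/60 = 0.037 kg m⁻⁴
  63–85 m: Δρ/Δz = 0.186/22 = 8.5 × 10⁻³ kg m⁻⁴
  85–183 m: Δρ/Δz = 0.250/98 = 2.6 × 10⁻³ kg m⁻⁴
  183–192 m: Δρ/Δz = 0.261/9 = 0.029 kg m⁻⁴
The largest gradient is in the 3–63 m interval — the pycnocline.

3–63 m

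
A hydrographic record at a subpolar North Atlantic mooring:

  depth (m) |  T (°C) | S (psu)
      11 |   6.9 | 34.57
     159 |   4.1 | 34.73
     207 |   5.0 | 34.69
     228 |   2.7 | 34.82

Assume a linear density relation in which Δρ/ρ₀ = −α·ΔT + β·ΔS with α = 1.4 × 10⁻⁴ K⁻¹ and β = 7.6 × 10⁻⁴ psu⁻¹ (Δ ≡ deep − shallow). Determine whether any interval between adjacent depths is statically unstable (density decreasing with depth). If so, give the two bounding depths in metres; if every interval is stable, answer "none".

159–207 m

Evaluate Δρ/ρ₀ = −αΔT + βΔS across each adjacent pair:
  11–159 m: −αΔT+βΔS = −(1.4 × 10⁻⁴)(-2.8)+(7.6 × 10⁻⁴)(+0.16) = 5.1 × 10⁻⁴ → stable
  159–207 m: −αΔT+βΔS = −(1.4 × 10⁻⁴)(+0.9)+(7.6 × 10⁻⁴)(-0.04) = -1.6 × 10⁻⁴ → UNSTABLE
  207–228 m: −αΔT+βΔS = −(1.4 × 10⁻⁴)(-2.3)+(7.6 × 10⁻⁴)(+0.13) = 4.2 × 10⁻⁴ → stable
The 159–207 m interval has Δρ < 0: lighter water underlies denser water.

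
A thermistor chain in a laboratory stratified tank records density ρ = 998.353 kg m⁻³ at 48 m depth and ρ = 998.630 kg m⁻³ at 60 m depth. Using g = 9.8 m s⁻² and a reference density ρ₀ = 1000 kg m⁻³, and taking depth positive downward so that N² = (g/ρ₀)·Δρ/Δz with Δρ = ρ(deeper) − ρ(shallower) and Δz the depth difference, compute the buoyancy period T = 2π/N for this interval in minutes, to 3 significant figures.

6.96 min

Δρ = 998.630 − 998.353 = 0.277 kg m⁻³ over Δz = 60 − 48 = 12 m.
N² = (9.8/1000) × (0.277/12) = 2.2622 × 10⁻⁴ s⁻².
N = √(2.2622 × 10⁻⁴) = 0.015041 rad s⁻¹, so T = 2π/N = 417.74 s = 6.9623 min ≈ 6.96 min.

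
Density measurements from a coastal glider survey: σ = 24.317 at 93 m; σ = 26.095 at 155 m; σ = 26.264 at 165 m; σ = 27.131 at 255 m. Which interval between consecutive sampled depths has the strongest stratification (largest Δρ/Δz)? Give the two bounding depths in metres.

Compute the density gradient over each adjacent pair:
  93–155 m: Δρ/Δz = 1.778/62 = 0.029 kg m⁻⁴
  155–165 m: Δρ/Δz = 0.169/10 = 0.017 kg m⁻⁴
  165–255 m: Δρ/Δz = 0.867/90 = 9.6 × 10⁻³ kg m⁻⁴
The largest gradient is in the 93–155 m interval — the pycnocline.

93–155 m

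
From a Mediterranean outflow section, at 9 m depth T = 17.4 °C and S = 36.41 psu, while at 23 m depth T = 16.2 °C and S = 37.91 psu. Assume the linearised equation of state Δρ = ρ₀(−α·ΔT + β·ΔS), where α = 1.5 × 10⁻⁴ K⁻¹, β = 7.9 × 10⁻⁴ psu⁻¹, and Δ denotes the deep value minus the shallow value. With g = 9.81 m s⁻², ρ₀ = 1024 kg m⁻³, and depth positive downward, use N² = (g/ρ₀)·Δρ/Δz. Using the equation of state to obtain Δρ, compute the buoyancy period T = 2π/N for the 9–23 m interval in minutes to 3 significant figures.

3.39 min

ΔT = -1.2 K, ΔS = +1.50 psu (deep − shallow).
Δρ/ρ₀ = −αΔT + βΔS = 1.80 × 10⁻⁴ + 1.185 × 10⁻³ = 1.365 × 10⁻³, so Δρ ≈ 1.398 kg m⁻³.
N² = (g/ρ₀)·Δρ/Δz = g·(Δρ/ρ₀)/Δz = 9.81 × 1.365 × 10⁻³ / 14 = 9.5648 × 10⁻⁴ s⁻².
N = √(9.5648 × 10⁻⁴) = 0.030927 rad s⁻¹ → T = 2π/N = 203.16 s = 3.3860 min ≈ 3.39 min.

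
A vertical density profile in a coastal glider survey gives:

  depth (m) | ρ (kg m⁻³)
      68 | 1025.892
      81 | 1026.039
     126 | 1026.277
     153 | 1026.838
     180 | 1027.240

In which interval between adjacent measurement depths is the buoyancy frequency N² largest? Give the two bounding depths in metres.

Compute the density gradient over each adjacent pair:
  68–81 m: Δρ/Δz = 0.147/13 = 0.011 kg m⁻⁴
  81–126 m: Δρ/Δz = 0.238/45 = 5.3 × 10⁻³ kg m⁻⁴
  126–153 m: Δρ/Δz = 0.561/27 = 0.021 kg m⁻⁴
  153–180 m: Δρ/Δz = 0.402/27 = 0.015 kg m⁻⁴
The largest gradient is in the 126–153 m interval — the pycnocline.

126–153 m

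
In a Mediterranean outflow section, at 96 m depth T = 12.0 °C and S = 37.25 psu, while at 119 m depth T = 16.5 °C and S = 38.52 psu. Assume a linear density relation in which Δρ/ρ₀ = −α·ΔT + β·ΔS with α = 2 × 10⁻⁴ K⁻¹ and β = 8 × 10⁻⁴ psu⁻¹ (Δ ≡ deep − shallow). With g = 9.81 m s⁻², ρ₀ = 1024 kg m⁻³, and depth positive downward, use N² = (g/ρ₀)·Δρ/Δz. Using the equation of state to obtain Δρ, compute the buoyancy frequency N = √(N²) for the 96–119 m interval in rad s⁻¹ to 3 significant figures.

7.03 × 10⁻³ rad s⁻¹

ΔT = +4.5 K, ΔS = +1.27 psu (deep − shallow).
Δρ/ρ₀ = −αΔT + βΔS = -9.00 × 10⁻⁴ + 1.016 × 10⁻³ = 1.16 × 10⁻⁴, so Δρ ≈ 0.1188 kg m⁻³.
N² = (g/ρ₀)·Δρ/Δz = g·(Δρ/ρ₀)/Δz = 9.81 × 1.16 × 10⁻⁴ / 23 = 4.9477 × 10⁻⁵ s⁻².
N = √(4.9477 × 10⁻⁵) = 7.0340 × 10⁻³ rad s⁻¹ ≈ 7.03 × 10⁻³ rad s⁻¹.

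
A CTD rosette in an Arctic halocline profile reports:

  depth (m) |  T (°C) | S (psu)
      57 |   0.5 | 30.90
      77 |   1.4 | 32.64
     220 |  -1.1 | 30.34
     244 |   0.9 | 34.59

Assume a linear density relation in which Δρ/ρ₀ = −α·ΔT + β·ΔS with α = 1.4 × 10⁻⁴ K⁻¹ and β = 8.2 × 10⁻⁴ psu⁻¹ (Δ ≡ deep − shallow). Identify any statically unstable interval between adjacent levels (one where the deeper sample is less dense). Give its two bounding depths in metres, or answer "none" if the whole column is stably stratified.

Evaluate Δρ/ρ₀ = −αΔT + βΔS across each adjacent pair:
  57–77 m: −αΔT+βΔS = −(1.4 × 10⁻⁴)(+0.9)+(8.2 × 10⁻⁴)(+1.74) = 1.3 × 10⁻³ → stable
  77–220 m: −αΔT+βΔS = −(1.4 × 10⁻⁴)(-2.5)+(8.2 × 10⁻⁴)(-2.30) = -1.5 × 10⁻³ → UNSTABLE
  220–244 m: −αΔT+βΔS = −(1.4 × 10⁻⁴)(+2.0)+(8.2 × 10⁻⁴)(+4.25) = 3.2 × 10⁻³ → stable
The 77–220 m interval has Δρ < 0: lighter water underlies denser water.

77–220 m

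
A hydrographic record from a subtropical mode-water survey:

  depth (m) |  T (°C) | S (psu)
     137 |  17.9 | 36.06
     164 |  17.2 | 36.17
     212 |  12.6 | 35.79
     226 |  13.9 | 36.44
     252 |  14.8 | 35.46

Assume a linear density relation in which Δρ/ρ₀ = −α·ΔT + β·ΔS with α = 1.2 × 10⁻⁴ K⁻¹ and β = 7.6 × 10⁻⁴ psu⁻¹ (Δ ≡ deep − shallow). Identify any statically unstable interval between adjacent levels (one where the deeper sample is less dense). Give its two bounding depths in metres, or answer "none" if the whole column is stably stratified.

Evaluate Δρ/ρ₀ = −αΔT + βΔS across each adjacent pair:
  137–164 m: −αΔT+βΔS = −(1.2 × 10⁻⁴)(-0.7)+(7.6 × 10⁻⁴)(+0.11) = 1.7 × 10⁻⁴ → stable
  164–212 m: −αΔT+βΔS = −(1.2 × 10⁻⁴)(-4.6)+(7.6 × 10⁻⁴)(-0.38) = 2.6 × 10⁻⁴ → stable
  212–226 m: −αΔT+βΔS = −(1.2 × 10⁻⁴)(+1.3)+(7.6 × 10⁻⁴)(+0.65) = 3.4 × 10⁻⁴ → stable
  226–252 m: −αΔT+βΔS = −(1.2 × 10⁻⁴)(+0.9)+(7.6 × 10⁻⁴)(-0.98) = -8.5 × 10⁻⁴ → UNSTABLE
The 226–252 m interval has Δρ < 0: lighter water underlies denser water.

226–252 m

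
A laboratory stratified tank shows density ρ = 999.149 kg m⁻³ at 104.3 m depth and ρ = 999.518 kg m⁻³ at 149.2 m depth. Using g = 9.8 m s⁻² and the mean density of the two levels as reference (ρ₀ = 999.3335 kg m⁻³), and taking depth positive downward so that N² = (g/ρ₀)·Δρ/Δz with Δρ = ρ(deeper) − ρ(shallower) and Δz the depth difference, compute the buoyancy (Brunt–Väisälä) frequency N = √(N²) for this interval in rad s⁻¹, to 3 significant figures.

Δρ = 999.518 − 999.149 = 0.369 kg m⁻³ over Δz = 149.2 − 104.3 = 44.9 m.
N² = (9.8/999.3335) × (0.369/44.9) = 8.0593 × 10⁻⁵ s⁻².
N = √(8.0593 × 10⁻⁵) = 8.9774 × 10⁻³ rad s⁻¹ ≈ 8.98 × 10⁻³ rad s⁻¹.

8.98 × 10⁻³ rad s⁻¹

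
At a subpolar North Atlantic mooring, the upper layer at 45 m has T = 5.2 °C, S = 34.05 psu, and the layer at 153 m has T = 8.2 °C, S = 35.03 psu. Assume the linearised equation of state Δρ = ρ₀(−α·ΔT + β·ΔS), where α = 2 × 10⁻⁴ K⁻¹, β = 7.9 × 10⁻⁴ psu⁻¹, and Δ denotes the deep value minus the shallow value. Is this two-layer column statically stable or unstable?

ΔT = 8.2 − 5.2 = +3.0 K and ΔS = 35.03 − 34.05 = +0.98 psu (deep − shallow).
−αΔT = -6.00 × 10⁻⁴; βΔS = 7.742 × 10⁻⁴; sum Δρ/ρ₀ = 1.742 × 10⁻⁴.
Δρ/ρ₀ > 0, so Δρ > 0: deeper water is denser → statically stable.

stable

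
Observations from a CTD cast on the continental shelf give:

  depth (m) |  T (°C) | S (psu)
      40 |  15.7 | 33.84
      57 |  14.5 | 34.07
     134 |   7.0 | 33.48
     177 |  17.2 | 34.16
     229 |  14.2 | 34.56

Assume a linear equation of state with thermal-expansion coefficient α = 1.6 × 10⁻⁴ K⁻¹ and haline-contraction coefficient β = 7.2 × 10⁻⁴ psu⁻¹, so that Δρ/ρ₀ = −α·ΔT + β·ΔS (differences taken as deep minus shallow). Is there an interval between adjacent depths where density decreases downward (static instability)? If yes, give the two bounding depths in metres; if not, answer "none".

Evaluate Δρ/ρ₀ = −αΔT + βΔS across each adjacent pair:
  40–57 m: −αΔT+βΔS = −(1.6 × 10⁻⁴)(-1.2)+(7.2 × 10⁻⁴)(+0.23) = 3.6 × 10⁻⁴ → stable
  57–134 m: −αΔT+βΔS = −(1.6 × 10⁻⁴)(-7.5)+(7.2 × 10⁻⁴)(-0.59) = 7.8 × 10⁻⁴ → stable
  134–177 m: −αΔT+βΔS = −(1.6 × 10⁻⁴)(+10.2)+(7.2 × 10⁻⁴)(+0.68) = -1.1 × 10⁻³ → UNSTABLE
  177–229 m: −αΔT+βΔS = −(1.6 × 10⁻⁴)(-3.0)+(7.2 × 10⁻⁴)(+0.40) = 7.7 × 10⁻⁴ → stable
The 134–177 m interval has Δρ < 0: lighter water underlies denser water.

134–177 m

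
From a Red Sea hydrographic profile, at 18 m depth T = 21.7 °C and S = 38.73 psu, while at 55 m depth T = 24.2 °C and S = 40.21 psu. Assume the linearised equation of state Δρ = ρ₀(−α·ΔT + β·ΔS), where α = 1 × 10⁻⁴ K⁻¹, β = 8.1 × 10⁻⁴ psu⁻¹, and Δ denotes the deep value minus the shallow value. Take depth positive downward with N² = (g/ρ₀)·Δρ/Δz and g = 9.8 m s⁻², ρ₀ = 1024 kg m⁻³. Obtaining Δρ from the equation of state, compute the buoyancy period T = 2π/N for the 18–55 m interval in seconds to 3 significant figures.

396 s

ΔT = +2.5 K, ΔS = +1.48 psu (deep − shallow).
Δρ/ρ₀ = −αΔT + βΔS = -2.50 × 10⁻⁴ + 1.1988 × 10⁻³ = 9.488 × 10⁻⁴, so Δρ ≈ 0.9716 kg m⁻³.
N² = (g/ρ₀)·Δρ/Δz = g·(Δρ/ρ₀)/Δz = 9.8 × 9.488 × 10⁻⁴ / 37 = 2.5130 × 10⁻⁴ s⁻².
N = √(2.5130 × 10⁻⁴) = 0.015852 rad s⁻¹ → T = 2π/N = 396.37 s ≈ 396 s.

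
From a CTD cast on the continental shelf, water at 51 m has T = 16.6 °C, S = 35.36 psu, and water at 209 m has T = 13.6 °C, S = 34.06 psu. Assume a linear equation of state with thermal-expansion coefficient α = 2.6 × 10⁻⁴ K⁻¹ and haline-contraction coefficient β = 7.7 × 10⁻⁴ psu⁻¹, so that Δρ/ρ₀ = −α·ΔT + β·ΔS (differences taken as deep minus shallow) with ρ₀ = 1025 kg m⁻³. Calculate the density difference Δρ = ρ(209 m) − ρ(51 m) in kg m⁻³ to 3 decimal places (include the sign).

ΔT = -3.0 K, ΔS = -1.30 psu (deep − shallow).
Δρ/ρ₀ = −(2.6 × 10⁻⁴)(-3.0) + (7.7 × 10⁻⁴)(-1.30) = -2.21 × 10⁻⁴.
Δρ = 1025 × (-2.21 × 10⁻⁴) = -0.227 kg m⁻³.
Negative Δρ: lighter below, statically unstable.

-0.227 kg m⁻³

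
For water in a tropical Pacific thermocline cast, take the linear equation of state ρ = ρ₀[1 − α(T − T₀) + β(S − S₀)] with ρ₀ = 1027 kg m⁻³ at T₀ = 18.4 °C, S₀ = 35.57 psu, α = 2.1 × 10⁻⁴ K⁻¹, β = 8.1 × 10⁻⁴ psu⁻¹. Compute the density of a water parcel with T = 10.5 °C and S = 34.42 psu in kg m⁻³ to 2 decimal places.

1027.75 kg m⁻³

T − T₀ = -7.9 K, S − S₀ = -1.15 psu.
Bracket = 1 − α·(-7.9) + β·(-1.15) = 1 + (7.275 × 10⁻⁴) = 1.0007275.
ρ = 1027 × 1.0007275 = 1027.75 kg m⁻³.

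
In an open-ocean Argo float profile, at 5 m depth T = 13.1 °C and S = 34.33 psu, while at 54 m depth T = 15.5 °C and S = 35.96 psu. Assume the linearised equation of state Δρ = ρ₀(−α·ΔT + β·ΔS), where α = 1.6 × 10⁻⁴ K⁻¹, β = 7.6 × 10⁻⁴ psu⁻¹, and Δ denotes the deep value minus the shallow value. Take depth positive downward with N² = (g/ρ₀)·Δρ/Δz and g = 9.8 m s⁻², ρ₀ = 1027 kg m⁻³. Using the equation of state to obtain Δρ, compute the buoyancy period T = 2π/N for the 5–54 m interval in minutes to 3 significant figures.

8.01 min

ΔT = +2.4 K, ΔS = +1.63 psu (deep − shallow).
Δρ/ρ₀ = −αΔT + βΔS = -3.84 × 10⁻⁴ + 1.2388 × 10⁻³ = 8.548 × 10⁻⁴, so Δρ ≈ 0.8779 kg m⁻³.
N² = (g/ρ₀)·Δρ/Δz = g·(Δρ/ρ₀)/Δz = 9.8 × 8.548 × 10⁻⁴ / 49 = 1.7096 × 10⁻⁴ s⁻².
N = √(1.7096 × 10⁻⁴) = 0.013075 rad s⁻¹ → T = 2π/N = 480.55 s = 8.0092 min ≈ 8.01 min.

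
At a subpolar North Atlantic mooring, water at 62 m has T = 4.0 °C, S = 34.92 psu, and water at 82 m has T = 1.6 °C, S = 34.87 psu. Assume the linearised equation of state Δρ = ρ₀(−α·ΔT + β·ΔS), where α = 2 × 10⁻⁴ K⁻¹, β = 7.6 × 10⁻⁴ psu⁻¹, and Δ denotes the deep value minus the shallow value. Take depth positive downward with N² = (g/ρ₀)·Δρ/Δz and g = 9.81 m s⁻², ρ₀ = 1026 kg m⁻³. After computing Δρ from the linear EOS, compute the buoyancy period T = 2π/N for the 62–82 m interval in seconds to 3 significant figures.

ΔT = -2.4 K, ΔS = -0.05 psu (deep − shallow).
Δρ/ρ₀ = −αΔT + βΔS = 4.80 × 10⁻⁴ − 3.80 × 10⁻⁵ = 4.42 × 10⁻⁴, so Δρ ≈ 0.4535 kg m⁻³.
N² = (g/ρ₀)·Δρ/Δz = g·(Δρ/ρ₀)/Δz = 9.81 × 4.42 × 10⁻⁴ / 20 = 2.1680 × 10⁻⁴ s⁻².
N = √(2.1680 × 10⁻⁴) = 0.014724 rad s⁻¹ → T = 2π/N = 426.73 s ≈ 427 s.

427 s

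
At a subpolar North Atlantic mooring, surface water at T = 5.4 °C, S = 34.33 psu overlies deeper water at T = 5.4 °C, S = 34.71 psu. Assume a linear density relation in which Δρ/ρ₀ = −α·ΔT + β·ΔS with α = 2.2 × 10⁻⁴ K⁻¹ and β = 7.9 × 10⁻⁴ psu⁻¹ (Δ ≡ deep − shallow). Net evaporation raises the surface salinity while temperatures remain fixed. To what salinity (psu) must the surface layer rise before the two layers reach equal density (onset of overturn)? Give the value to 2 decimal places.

Neutral buoyancy requires −α(T_deep − T_surf) + β(S_deep − S_surf′) = 0.
S_surf′ = S_deep − (α/β)·ΔT = 34.71 − (2.2 × 10⁻⁴/7.9 × 10⁻⁴)·(+0.0) = 34.7100 psu.
Increase required: 34.7100 − 34.33 = 0.3800 psu.

34.71 psu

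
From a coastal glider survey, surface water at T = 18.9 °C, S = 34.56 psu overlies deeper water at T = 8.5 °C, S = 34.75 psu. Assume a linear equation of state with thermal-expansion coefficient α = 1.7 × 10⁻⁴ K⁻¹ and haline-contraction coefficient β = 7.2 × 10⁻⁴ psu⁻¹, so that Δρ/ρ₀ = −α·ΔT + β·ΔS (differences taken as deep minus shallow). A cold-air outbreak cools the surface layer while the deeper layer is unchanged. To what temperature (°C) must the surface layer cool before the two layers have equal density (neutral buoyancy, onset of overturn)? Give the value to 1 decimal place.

Neutral buoyancy requires Δρ = 0, i.e. −α(T_deep − T_surf′) + β(S_deep − S_surf) = 0.
T_surf′ = T_deep − (β/α)·ΔS = 8.5 − (7.2 × 10⁻⁴/1.7 × 10⁻⁴)·(+0.19) = 7.695 °C.
Cooling required: 18.9 − (7.695) = 11.205 °C.

7.7 °C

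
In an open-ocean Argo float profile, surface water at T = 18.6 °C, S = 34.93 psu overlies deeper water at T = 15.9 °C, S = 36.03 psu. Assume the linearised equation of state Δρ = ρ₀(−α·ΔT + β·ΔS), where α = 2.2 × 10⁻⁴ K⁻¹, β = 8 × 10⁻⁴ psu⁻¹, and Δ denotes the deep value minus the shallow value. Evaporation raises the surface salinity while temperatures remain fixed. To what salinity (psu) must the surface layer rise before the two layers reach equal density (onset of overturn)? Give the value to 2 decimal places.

36.77 psu

Neutral buoyancy requires −α(T_deep − T_surf) + β(S_deep − S_surf′) = 0.
S_surf′ = S_deep − (α/β)·ΔT = 36.03 − (2.2 × 10⁻⁴/8 × 10⁻⁴)·(-2.7) = 36.7725 psu.
Increase required: 36.7725 − 34.93 = 1.8425 psu.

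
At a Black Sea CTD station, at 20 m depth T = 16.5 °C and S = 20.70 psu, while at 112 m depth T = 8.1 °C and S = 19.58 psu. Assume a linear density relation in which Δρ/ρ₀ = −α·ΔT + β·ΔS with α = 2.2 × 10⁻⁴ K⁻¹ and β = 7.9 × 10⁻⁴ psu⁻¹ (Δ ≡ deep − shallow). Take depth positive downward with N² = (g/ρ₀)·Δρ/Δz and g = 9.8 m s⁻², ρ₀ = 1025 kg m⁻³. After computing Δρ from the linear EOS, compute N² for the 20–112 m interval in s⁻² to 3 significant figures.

ΔT = -8.4 K, ΔS = -1.12 psu (deep − shallow).
Δρ/ρ₀ = −αΔT + βΔS = 1.848 × 10⁻³ − 8.848 × 10⁻⁴ = 9.632 × 10⁻⁴, so Δρ ≈ 0.9873 kg m⁻³.
N² = (g/ρ₀)·Δρ/Δz = g·(Δρ/ρ₀)/Δz = 9.8 × 9.632 × 10⁻⁴ / 92 = 1.0260 × 10⁻⁴ s⁻² ≈ 1.03 × 10⁻⁴ s⁻².

1.03 × 10⁻⁴ s⁻²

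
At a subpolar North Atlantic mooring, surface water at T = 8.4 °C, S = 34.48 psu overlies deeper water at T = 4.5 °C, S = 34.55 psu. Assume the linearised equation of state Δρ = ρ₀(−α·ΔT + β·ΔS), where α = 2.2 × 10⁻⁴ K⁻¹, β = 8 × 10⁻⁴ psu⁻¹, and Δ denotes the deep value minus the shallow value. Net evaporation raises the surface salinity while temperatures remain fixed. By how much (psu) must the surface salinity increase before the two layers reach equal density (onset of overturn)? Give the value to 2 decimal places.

1.14 psu

Neutral buoyancy requires −α(T_deep − T_surf) + β(S_deep − S_surf′) = 0.
S_surf′ = S_deep − (α/β)·ΔT = 34.55 − (2.2 × 10⁻⁴/8 × 10⁻⁴)·(-3.9) = 35.6225 psu.
Increase required: 35.6225 − 34.48 = 1.1425 psu.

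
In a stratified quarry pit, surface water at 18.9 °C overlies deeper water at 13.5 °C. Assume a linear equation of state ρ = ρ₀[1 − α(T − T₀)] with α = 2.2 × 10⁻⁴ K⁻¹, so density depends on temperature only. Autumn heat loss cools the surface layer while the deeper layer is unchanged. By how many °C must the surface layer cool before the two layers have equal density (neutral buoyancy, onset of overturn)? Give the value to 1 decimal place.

5.4 °C

With temperature the only control, equal density requires T_surf′ = T_deep.
T_surf′ = 13.5 °C.
Cooling required: 18.9 − 13.5 = 5.4 °C.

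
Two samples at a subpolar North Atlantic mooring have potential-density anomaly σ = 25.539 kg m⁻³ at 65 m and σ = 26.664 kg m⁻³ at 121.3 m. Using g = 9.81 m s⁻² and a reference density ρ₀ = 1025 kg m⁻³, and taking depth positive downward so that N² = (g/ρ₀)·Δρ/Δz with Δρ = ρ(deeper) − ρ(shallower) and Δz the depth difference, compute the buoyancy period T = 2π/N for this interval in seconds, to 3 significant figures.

Δρ = 1026.664 − 1025.539 = 1.125 kg m⁻³ over Δz = 121.3 − 65 = 56.3 m.
N² = (9.81/1025) × (1.125/56.3) = 1.9124 × 10⁻⁴ s⁻².
N = √(1.9124 × 10⁻⁴) = 0.013829 rad s⁻¹, so T = 2π/N = 454.35 s ≈ 454 s.
N² > 0, so the interval is statically stable.

454 s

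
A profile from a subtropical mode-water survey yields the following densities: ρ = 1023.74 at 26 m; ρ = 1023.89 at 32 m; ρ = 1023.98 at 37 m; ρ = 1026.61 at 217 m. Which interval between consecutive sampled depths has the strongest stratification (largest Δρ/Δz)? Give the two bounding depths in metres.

Compute the density gradient over each adjacent pair:
  26–32 m: Δρ/Δz = 0.15/6 = 0.025 kg m⁻⁴
  32–37 m: Δρ/Δz = 0.09/5 = 0.018 kg m⁻⁴
  37–217 m: Δρ/Δz = 2.63/180 = 0.015 kg m⁻⁴
The largest gradient is in the 26–32 m interval — the pycnocline.

26–32 m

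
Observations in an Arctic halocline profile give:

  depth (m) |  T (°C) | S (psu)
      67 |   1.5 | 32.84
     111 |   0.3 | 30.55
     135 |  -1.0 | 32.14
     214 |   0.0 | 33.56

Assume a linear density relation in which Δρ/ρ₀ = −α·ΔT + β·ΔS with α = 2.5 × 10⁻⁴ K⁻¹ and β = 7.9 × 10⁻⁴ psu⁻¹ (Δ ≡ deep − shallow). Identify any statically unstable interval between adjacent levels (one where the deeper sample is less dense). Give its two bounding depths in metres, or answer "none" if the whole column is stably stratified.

67–111 m

Evaluate Δρ/ρ₀ = −αΔT + βΔS across each adjacent pair:
  67–111 m: −αΔT+βΔS = −(2.5 × 10⁻⁴)(-1.2)+(7.9 × 10⁻⁴)(-2.29) = -1.5 × 10⁻³ → UNSTABLE
  111–135 m: −αΔT+βΔS = −(2.5 × 10⁻⁴)(-1.3)+(7.9 × 10⁻⁴)(+1.59) = 1.6 × 10⁻³ → stable
  135–214 m: −αΔT+βΔS = −(2.5 × 10⁻⁴)(+1.0)+(7.9 × 10⁻⁴)(+1.42) = 8.7 × 10⁻⁴ → stable
The 67–111 m interval has Δρ < 0: lighter water underlies denser water.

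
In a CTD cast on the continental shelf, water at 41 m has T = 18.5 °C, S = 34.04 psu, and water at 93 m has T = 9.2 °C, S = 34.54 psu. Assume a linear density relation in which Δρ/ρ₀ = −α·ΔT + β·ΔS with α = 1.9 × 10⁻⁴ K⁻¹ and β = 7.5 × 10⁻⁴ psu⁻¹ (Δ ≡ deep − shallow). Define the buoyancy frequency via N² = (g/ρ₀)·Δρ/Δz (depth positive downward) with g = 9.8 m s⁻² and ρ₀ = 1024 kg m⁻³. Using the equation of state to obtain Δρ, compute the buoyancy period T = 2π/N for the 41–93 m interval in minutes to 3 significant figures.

ΔT = -9.3 K, ΔS = +0.50 psu (deep − shallow).
Δρ/ρ₀ = −αΔT + βΔS = 1.767 × 10⁻³ + 3.75 × 10⁻⁴ = 2.142 × 10⁻³, so Δρ ≈ 2.193 kg m⁻³.
N² = (g/ρ₀)·Δρ/Δz = g·(Δρ/ρ₀)/Δz = 9.8 × 2.142 × 10⁻³ / 52 = 4.0368 × 10⁻⁴ s⁻².
N = √(4.0368 × 10⁻⁴) = 0.020092 rad s⁻¹ → T = 2π/N = 312.72 s = 5.2120 min ≈ 5.21 min.

5.21 min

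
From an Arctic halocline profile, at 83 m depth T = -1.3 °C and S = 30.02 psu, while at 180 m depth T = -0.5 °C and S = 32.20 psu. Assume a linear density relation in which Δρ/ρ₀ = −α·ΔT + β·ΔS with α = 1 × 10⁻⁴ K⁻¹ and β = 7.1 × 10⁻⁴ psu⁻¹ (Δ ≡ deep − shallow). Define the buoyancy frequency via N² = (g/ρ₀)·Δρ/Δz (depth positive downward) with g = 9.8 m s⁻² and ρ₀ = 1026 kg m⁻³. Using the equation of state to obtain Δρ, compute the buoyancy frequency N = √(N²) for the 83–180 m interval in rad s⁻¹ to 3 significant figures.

0.0122 rad s⁻¹

ΔT = +0.8 K, ΔS = +2.18 psu (deep − shallow).
Δρ/ρ₀ = −αΔT + βΔS = -8.00 × 10⁻⁵ + 1.5478 × 10⁻³ = 1.4678 × 10⁻³, so Δρ ≈ 1.506 kg m⁻³.
N² = (g/ρ₀)·Δρ/Δz = g·(Δρ/ρ₀)/Δz = 9.8 × 1.4678 × 10⁻³ / 97 = 1.4829 × 10⁻⁴ s⁻².
N = √(1.4829 × 10⁻⁴) = 0.012177 rad s⁻¹ ≈ 0.0122 rad s⁻¹.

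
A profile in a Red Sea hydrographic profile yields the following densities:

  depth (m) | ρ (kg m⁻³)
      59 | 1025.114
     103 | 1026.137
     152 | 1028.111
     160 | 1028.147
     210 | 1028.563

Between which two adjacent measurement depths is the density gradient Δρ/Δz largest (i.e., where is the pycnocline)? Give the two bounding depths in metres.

Compute the density gradient over each adjacent pair:
  59–103 m: Δρ/Δz = 1.023/44 = 0.023 kg m⁻⁴
  103–152 m: Δρ/Δz = 1.974/49 = 0.040 kg m⁻⁴
  152–160 m: Δρ/Δz = 0.036/8 = 4.5 × 10⁻³ kg m⁻⁴
  160–210 m: Δρ/Δz = 0.416/50 = 8.3 × 10⁻³ kg m⁻⁴
The largest gradient is in the 103–152 m interval — the pycnocline.

103–152 m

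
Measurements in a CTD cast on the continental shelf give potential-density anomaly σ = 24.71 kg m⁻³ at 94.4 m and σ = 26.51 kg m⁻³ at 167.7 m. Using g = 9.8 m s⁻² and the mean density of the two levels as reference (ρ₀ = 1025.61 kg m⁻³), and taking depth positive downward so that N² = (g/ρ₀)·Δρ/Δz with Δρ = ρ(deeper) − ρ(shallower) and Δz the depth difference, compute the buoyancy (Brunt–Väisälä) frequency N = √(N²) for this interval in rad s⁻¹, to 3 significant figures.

0.0153 rad s⁻¹

Δρ = 1026.51 − 1024.71 = 1.80 kg m⁻³ over Δz = 167.7 − 94.4 = 73.3 m.
N² = (9.8/1025.61) × (1.80/73.3) = 2.3465 × 10⁻⁴ s⁻².
N = √(2.3465 × 10⁻⁴) = 0.015318 rad s⁻¹ ≈ 0.0153 rad s⁻¹.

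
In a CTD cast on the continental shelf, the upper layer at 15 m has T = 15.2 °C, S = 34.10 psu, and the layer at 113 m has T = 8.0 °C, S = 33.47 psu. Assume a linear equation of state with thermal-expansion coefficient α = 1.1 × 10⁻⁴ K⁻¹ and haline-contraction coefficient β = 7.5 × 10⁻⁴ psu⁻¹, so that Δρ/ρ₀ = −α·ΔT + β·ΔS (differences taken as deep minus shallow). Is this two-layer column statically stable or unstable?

stable

ΔT = 8.0 − 15.2 = -7.2 K and ΔS = 33.47 − 34.10 = -0.63 psu (deep − shallow).
−αΔT = 7.92 × 10⁻⁴; βΔS = -4.725 × 10⁻⁴; sum Δρ/ρ₀ = 3.195 × 10⁻⁴.
Δρ/ρ₀ > 0, so Δρ > 0: deeper water is denser → statically stable.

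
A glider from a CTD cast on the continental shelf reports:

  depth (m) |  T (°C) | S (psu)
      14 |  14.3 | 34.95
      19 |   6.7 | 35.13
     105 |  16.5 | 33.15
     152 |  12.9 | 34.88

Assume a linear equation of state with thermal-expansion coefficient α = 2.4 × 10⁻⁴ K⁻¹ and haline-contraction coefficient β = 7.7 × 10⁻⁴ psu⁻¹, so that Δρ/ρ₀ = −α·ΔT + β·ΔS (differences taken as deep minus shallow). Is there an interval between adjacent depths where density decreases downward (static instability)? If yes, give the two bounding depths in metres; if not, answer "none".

Evaluate Δρ/ρ₀ = −αΔT + βΔS across each adjacent pair:
  14–19 m: −αΔT+βΔS = −(2.4 × 10⁻⁴)(-7.6)+(7.7 × 10⁻⁴)(+0.18) = 2.0 × 10⁻³ → stable
  19–105 m: −αΔT+βΔS = −(2.4 × 10⁻⁴)(+9.8)+(7.7 × 10⁻⁴)(-1.98) = -3.9 × 10⁻³ → UNSTABLE
  105–152 m: −αΔT+βΔS = −(2.4 × 10⁻⁴)(-3.6)+(7.7 × 10⁻⁴)(+1.73) = 2.2 × 10⁻³ → stable
The 19–105 m interval has Δρ < 0: lighter water underlies denser water.

19–105 m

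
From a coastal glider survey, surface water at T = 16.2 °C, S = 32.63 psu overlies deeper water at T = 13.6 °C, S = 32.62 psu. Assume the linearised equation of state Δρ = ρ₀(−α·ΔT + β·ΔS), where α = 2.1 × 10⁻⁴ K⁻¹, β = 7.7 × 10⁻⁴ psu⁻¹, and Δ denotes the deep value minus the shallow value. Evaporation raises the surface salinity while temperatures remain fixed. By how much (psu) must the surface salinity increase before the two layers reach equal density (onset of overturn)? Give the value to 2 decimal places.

Neutral buoyancy requires −α(T_deep − T_surf) + β(S_deep − S_surf′) = 0.
S_surf′ = S_deep − (α/β)·ΔT = 32.62 − (2.1 × 10⁻⁴/7.7 × 10⁻⁴)·(-2.6) = 33.3291 psu.
Increase required: 33.3291 − 32.63 = 0.6991 psu.

0.70 psu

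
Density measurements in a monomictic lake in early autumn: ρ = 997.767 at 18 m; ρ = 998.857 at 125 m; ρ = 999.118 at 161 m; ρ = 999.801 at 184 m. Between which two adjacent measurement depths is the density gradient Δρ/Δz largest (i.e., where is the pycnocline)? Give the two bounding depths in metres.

161–184 m

Compute the density gradient over each adjacent pair:
  18–125 m: Δρ/Δz = 1.090/107 = 0.010 kg m⁻⁴
  125–161 m: Δρ/Δz = 0.261/36 = 7.3 × 10⁻³ kg m⁻⁴
  161–184 m: Δρ/Δz = 0.683/23 = 0.030 kg m⁻⁴
The largest gradient is in the 161–184 m interval — the pycnocline.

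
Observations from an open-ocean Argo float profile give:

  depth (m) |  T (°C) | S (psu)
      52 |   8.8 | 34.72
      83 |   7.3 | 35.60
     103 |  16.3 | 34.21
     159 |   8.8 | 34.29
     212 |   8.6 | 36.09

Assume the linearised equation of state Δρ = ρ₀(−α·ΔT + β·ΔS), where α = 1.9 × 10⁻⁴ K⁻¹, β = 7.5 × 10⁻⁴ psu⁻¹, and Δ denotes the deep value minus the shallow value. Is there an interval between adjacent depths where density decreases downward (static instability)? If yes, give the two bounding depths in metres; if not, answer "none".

83–103 m

Evaluate Δρ/ρ₀ = −αΔT + βΔS across each adjacent pair:
  52–83 m: −αΔT+βΔS = −(1.9 × 10⁻⁴)(-1.5)+(7.5 × 10⁻⁴)(+0.88) = 9.4 × 10⁻⁴ → stable
  83–103 m: −αΔT+βΔS = −(1.9 × 10⁻⁴)(+9.0)+(7.5 × 10⁻⁴)(-1.39) = -2.8 × 10⁻³ → UNSTABLE
  103–159 m: −αΔT+βΔS = −(1.9 × 10⁻⁴)(-7.5)+(7.5 × 10⁻⁴)(+0.08) = 1.5 × 10⁻³ → stable
  159–212 m: −αΔT+βΔS = −(1.9 × 10⁻⁴)(-0.2)+(7.5 × 10⁻⁴)(+1.80) = 1.4 × 10⁻³ → stable
The 83–103 m interval has Δρ < 0: lighter water underlies denser water.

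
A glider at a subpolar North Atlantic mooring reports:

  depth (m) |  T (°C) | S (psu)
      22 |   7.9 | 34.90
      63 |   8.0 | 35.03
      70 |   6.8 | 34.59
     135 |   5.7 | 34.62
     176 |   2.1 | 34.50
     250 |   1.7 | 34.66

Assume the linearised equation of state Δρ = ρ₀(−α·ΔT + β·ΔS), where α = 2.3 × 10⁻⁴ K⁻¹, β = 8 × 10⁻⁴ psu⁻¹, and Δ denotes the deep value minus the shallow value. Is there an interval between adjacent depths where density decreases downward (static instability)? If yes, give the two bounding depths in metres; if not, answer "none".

63–70 m

Evaluate Δρ/ρ₀ = −αΔT + βΔS across each adjacent pair:
  22–63 m: −αΔT+βΔS = −(2.3 × 10⁻⁴)(+0.1)+(8 × 10⁻⁴)(+0.13) = 8.1 × 10⁻⁵ → stable
  63–70 m: −αΔT+βΔS = −(2.3 × 10⁻⁴)(-1.2)+(8 × 10⁻⁴)(-0.44) = -7.6 × 10⁻⁵ → UNSTABLE
  70–135 m: −αΔT+βΔS = −(2.3 × 10⁻⁴)(-1.1)+(8 × 10⁻⁴)(+0.03) = 2.8 × 10⁻⁴ → stable
  135–176 m: −αΔT+βΔS = −(2.3 × 10⁻⁴)(-3.6)+(8 × 10⁻⁴)(-0.12) = 7.3 × 10⁻⁴ → stable
  176–250 m: −αΔT+βΔS = −(2.3 × 10⁻⁴)(-0.4)+(8 × 10⁻⁴)(+0.16) = 2.2 × 10⁻⁴ → stable
The 63–70 m interval has Δρ < 0: lighter water underlies denser water.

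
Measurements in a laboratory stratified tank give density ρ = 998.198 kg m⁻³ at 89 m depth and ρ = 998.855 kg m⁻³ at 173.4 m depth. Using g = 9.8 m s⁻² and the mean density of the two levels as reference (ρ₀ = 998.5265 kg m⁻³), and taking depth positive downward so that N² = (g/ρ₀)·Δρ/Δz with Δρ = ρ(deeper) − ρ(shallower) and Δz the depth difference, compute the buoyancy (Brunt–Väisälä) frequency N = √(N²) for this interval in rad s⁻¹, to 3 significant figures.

8.74 × 10⁻³ rad s⁻¹

Δρ = 998.855 − 998.198 = 0.657 kg m⁻³ over Δz = 173.4 − 89 = 84.4 m.
N² = (9.8/998.5265) × (0.657/84.4) = 7.6399 × 10⁻⁵ s⁻².
N = √(7.6399 × 10⁻⁵) = 8.7407 × 10⁻³ rad s⁻¹ ≈ 8.74 × 10⁻³ rad s⁻¹.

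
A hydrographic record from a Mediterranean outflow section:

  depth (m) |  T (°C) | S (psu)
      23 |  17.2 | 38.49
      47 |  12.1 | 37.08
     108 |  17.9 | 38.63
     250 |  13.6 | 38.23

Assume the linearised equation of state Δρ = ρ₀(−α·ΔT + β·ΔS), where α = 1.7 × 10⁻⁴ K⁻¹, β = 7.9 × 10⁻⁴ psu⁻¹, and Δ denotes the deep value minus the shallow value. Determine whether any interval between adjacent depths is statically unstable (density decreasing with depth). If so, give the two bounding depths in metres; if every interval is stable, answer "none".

23–47 m

Evaluate Δρ/ρ₀ = −αΔT + βΔS across each adjacent pair:
  23–47 m: −αΔT+βΔS = −(1.7 × 10⁻⁴)(-5.1)+(7.9 × 10⁻⁴)(-1.41) = -2.5 × 10⁻⁴ → UNSTABLE
  47–108 m: −αΔT+βΔS = −(1.7 × 10⁻⁴)(+5.8)+(7.9 × 10⁻⁴)(+1.55) = 2.4 × 10⁻⁴ → stable
  108–250 m: −αΔT+βΔS = −(1.7 × 10⁻⁴)(-4.3)+(7.9 × 10⁻⁴)(-0.40) = 4.1 × 10⁻⁴ → stable
The 23–47 m interval has Δρ < 0: lighter water underlies denser water.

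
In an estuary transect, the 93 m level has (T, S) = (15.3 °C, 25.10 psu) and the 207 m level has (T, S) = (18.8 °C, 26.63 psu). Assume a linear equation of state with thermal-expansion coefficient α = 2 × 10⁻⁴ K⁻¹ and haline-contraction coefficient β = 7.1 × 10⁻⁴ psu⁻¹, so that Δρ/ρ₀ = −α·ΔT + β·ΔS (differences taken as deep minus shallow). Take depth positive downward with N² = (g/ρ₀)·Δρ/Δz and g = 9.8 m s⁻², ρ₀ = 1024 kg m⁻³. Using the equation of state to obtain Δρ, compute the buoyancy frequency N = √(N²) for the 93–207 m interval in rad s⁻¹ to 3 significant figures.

ΔT = +3.5 K, ΔS = +1.53 psu (deep − shallow).
Δρ/ρ₀ = −αΔT + βΔS = -7.00 × 10⁻⁴ + 1.0863 × 10⁻³ = 3.863 × 10⁻⁴, so Δρ ≈ 0.3956 kg m⁻³.
N² = (g/ρ₀)·Δρ/Δz = g·(Δρ/ρ₀)/Δz = 9.8 × 3.863 × 10⁻⁴ / 114 = 3.3208 × 10⁻⁵ s⁻².
N = √(3.3208 × 10⁻⁵) = 5.7626 × 10⁻³ rad s⁻¹ ≈ 5.76 × 10⁻³ rad s⁻¹.

5.76 × 10⁻³ rad s⁻¹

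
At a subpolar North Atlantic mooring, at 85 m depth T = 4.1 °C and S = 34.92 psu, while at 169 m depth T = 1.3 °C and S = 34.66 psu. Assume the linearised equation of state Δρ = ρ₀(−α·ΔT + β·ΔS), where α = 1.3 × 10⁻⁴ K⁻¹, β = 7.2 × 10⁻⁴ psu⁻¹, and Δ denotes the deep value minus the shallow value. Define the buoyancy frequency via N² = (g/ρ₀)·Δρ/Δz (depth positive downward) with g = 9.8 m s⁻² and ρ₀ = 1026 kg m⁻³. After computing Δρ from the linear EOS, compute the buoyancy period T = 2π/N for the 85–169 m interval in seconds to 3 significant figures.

1.38 × 10³ s

ΔT = -2.8 K, ΔS = -0.26 psu (deep − shallow).
Δρ/ρ₀ = −αΔT + βΔS = 3.64 × 10⁻⁴ − 1.872 × 10⁻⁴ = 1.768 × 10⁻⁴, so Δρ ≈ 0.1814 kg m⁻³.
N² = (g/ρ₀)·Δρ/Δz = g·(Δρ/ρ₀)/Δz = 9.8 × 1.768 × 10⁻⁴ / 84 = 2.0627 × 10⁻⁵ s⁻².
N = √(2.0627 × 10⁻⁵) = 4.5417 × 10⁻³ rad s⁻¹ → T = 2π/N = 1.3834 × 10³ s ≈ 1.38 × 10³ s.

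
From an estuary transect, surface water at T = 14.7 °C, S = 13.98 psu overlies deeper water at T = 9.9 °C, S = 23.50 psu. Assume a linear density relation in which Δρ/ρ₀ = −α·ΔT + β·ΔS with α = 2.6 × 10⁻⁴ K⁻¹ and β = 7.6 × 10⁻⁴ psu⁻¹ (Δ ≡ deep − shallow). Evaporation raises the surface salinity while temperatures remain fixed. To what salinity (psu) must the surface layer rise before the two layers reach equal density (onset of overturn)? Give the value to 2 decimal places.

25.14 psu

Neutral buoyancy requires −α(T_deep − T_surf) + β(S_deep − S_surf′) = 0.
S_surf′ = S_deep − (α/β)·ΔT = 23.50 − (2.6 × 10⁻⁴/7.6 × 10⁻⁴)·(-4.8) = 25.1421 psu.
Increase required: 25.1421 − 13.98 = 11.1621 psu.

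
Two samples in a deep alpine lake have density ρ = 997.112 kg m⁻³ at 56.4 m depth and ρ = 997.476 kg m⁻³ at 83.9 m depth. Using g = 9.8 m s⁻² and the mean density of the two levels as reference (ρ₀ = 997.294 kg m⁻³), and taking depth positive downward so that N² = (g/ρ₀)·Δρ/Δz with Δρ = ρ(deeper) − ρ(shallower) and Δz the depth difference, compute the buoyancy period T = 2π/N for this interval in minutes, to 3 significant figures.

Δρ = 997.476 − 997.112 = 0.364 kg m⁻³ over Δz = 83.9 − 56.4 = 27.5 m.
N² = (9.8/997.294) × (0.364/27.5) = 1.3007 × 10⁻⁴ s⁻².
N = √(1.3007 × 10⁻⁴) = 0.011405 rad s⁻¹, so T = 2π/N = 550.91 s = 9.1818 min ≈ 9.18 min.
N² > 0, so the interval is statically stable.

9.18 min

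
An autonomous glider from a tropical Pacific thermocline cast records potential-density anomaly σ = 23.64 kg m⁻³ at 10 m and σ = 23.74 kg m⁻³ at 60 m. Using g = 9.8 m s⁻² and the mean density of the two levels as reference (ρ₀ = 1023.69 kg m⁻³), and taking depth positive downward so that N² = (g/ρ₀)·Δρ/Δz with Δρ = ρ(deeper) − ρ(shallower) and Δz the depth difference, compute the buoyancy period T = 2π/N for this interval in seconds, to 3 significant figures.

1.44 × 10³ s

Δρ = 1023.74 − 1023.64 = 0.10 kg m⁻³ over Δz = 60 − 10 = 50 m.
N² = (9.8/1023.69) × (0.10/50) = 1.9146 × 10⁻⁵ s⁻².
N = √(1.9146 × 10⁻⁵) = 4.3756 × 10⁻³ rad s⁻¹, so T = 2π/N = 1.4360 × 10³ s ≈ 1.44 × 10³ s.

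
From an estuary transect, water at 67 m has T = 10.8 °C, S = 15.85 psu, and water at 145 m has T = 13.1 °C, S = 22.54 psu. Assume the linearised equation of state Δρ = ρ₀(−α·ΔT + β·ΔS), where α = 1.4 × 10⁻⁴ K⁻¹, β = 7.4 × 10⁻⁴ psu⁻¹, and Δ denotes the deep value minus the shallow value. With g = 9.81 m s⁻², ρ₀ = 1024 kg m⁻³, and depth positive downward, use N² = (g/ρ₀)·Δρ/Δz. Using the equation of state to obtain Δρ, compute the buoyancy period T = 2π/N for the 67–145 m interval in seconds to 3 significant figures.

ΔT = +2.3 K, ΔS = +6.69 psu (deep − shallow).
Δρ/ρ₀ = −αΔT + βΔS = -3.22 × 10⁻⁴ + 4.9506 × 10⁻³ = 4.6286 × 10⁻³, so Δρ ≈ 4.740 kg m⁻³.
N² = (g/ρ₀)·Δρ/Δz = g·(Δρ/ρ₀)/Δz = 9.81 × 4.6286 × 10⁻³ / 78 = 5.8214 × 10⁻⁴ s⁻².
N = √(5.8214 × 10⁻⁴) = 0.024128 rad s⁻¹ → T = 2π/N = 260.41 s ≈ 260 s.

260 s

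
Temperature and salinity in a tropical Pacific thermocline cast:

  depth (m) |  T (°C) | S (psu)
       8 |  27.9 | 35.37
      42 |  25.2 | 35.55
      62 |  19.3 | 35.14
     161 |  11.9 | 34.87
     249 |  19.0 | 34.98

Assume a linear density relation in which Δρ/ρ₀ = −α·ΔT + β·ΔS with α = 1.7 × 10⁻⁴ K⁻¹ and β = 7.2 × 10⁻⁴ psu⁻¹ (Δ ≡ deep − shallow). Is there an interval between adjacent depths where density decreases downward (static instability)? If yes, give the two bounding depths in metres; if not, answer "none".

Evaluate Δρ/ρ₀ = −αΔT + βΔS across each adjacent pair:
  8–42 m: −αΔT+βΔS = −(1.7 × 10⁻⁴)(-2.7)+(7.2 × 10⁻⁴)(+0.18) = 5.9 × 10⁻⁴ → stable
  42–62 m: −αΔT+βΔS = −(1.7 × 10⁻⁴)(-5.9)+(7.2 × 10⁻⁴)(-0.41) = 7.1 × 10⁻⁴ → stable
  62–161 m: −αΔT+βΔS = −(1.7 × 10⁻⁴)(-7.4)+(7.2 × 10⁻⁴)(-0.27) = 1.1 × 10⁻³ → stable
  161–249 m: −αΔT+βΔS = −(1.7 × 10⁻⁴)(+7.1)+(7.2 × 10⁻⁴)(+0.11) = -1.1 × 10⁻³ → UNSTABLE
The 161–249 m interval has Δρ < 0: lighter water underlies denser water.

161–249 m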